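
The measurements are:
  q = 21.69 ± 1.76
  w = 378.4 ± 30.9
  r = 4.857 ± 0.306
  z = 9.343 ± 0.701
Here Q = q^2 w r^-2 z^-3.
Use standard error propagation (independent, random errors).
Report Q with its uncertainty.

9.253 ± 2.92

Relative error in a monomial: (δQ/Q)² = Σ (nᵢ · δxᵢ/xᵢ)².
  (2·δq/q)² = (2×0.0811)² = 0.0263;  (1·δw/w)² = (1×0.0817)² = 0.00667;  (-2·δr/r)² = (-2×0.0630)² = 0.0159;  (-3·δz/z)² = (-3×0.0750)² = 0.0507
δQ/Q = √(0.0995) = 0.316
Q = 9.253, so δQ = 0.316 × 9.253 = 2.92.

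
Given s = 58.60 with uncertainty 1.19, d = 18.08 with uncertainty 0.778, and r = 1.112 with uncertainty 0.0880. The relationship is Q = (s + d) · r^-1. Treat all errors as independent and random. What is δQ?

Let u = s + d = 76.68. δu = √(δs² + δd²) = √(1.42 + 0.605) = 1.42, so δu/u = 0.0185.
Q is then a monomial in u, r:
δQ/Q = √((δu/u)² + (-1·δr/r)²) = √(0.000344 + 0.00626) = 0.0813
Q = 68.96, so δQ = 0.0813 × 68.96 = 5.60.

5.60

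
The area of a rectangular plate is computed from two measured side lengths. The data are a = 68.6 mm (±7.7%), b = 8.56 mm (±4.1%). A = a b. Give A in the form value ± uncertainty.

587 ± 51.2 mm^2

For a monomial A ∝ a, b, fractional errors add in quadrature:
  (1·δa/a)² = (1×0.0770)² = 0.00593;  (1·δb/b)² = (1×0.0410)² = 0.00168
δA/A = √(0.00761) = 0.0872
A = 587 mm^2, so δA = 0.0872 × 587 = 51.2 mm^2.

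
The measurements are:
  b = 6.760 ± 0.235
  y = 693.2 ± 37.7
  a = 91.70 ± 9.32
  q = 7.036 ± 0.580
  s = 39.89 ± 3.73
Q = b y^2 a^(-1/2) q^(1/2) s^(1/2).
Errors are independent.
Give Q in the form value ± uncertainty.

Each factor contributes (exponent × relative error)² to (δQ/Q)²:
  (1·δb/b)² = (1×0.0348)² = 0.00121;  (2·δy/y)² = (2×0.0544)² = 0.0118;  (−½·δa/a)² = (-0.5×0.102)² = 0.00258;  (½·δq/q)² = (0.5×0.0824)² = 0.00170;  (½·δs/s)² = (0.5×0.0935)² = 0.00219
δQ/Q = √(0.0195) = 0.140
Q = 5.683e+06, so δQ = 0.140 × 5.683e+06 = 7.94e+05.

(5.683 ± 0.794) × 10^6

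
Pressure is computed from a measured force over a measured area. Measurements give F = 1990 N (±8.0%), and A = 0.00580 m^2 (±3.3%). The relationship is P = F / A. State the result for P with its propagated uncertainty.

P is a product of powers, so relative uncertainties combine in quadrature:
  (1·δF/F)² = (1×0.0800)² = 0.00640;  (-1·δA/A)² = (-1×0.0330)² = 0.00109
δP/P = √(0.00749) = 0.0865
P = 3.43e+05 Pa, so δP = 0.0865 × 3.43e+05 = 29700 Pa.

(3.43 ± 0.297) × 10^5 Pa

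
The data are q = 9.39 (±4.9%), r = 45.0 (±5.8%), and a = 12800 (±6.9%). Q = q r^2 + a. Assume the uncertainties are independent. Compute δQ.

2550

Let p = q·r^2 = 19000. δp/p = √((1·δq/q)² + (2·δr/r)²) = √(0.00240 + 0.0135) = 0.126, so δp = 2390.
Q = p + a: δQ = √(δp² + δa²) = √(5.73e+06 + 7.8e+05) = 2550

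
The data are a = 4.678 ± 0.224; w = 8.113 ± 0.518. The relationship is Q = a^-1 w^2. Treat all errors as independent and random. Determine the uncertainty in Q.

1.92

Relative error in a monomial: (δQ/Q)² = Σ (nᵢ · δxᵢ/xᵢ)².
  (-1·δa/a)² = (-1×0.0479)² = 0.00229;  (2·δw/w)² = (2×0.0638)² = 0.0163
δQ/Q = √(0.0186) = 0.136
Q = 14.07, so δQ = 0.136 × 14.07 = 1.92.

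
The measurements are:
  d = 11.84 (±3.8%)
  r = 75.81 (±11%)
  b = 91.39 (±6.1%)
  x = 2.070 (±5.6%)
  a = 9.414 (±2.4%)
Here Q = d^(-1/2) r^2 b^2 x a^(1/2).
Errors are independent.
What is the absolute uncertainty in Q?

For a monomial Q ∝ d^(-1/2), r^2, b^2, x, a^(1/2), fractional errors add in quadrature:
  (−½·δd/d)² = (-0.5×0.0380)² = 0.000361;  (2·δr/r)² = (2×0.110)² = 0.0484;  (2·δb/b)² = (2×0.0610)² = 0.0149;  (1·δx/x)² = (1×0.0560)² = 0.00314;  (½·δa/a)² = (0.5×0.0240)² = 0.000144
δQ/Q = √(0.0669) = 0.259
Q = 8.86e+07, so δQ = 0.259 × 8.86e+07 = 2.29e+07.

2.29e+07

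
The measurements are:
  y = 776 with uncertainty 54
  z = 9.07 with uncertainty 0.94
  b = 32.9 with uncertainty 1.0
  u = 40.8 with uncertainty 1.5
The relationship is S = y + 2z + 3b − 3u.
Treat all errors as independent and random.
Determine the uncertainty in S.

Absolute uncertainties add in quadrature for a linear combination:
  (δy)² = 2920;  (2·δz)² = 3.53;  (3·δb)² = 9.00;  (3·δu)² = 20.2
δS = √(2950) = 54.3

54.3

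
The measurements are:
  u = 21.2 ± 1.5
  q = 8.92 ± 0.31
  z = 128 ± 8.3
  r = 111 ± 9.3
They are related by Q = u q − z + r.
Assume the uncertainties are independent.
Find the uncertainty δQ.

19.4

Let p = u·q = 189. δp/p = √((1·δu/u)² + (1·δq/q)²) = √(0.00501 + 0.00121) = 0.0788, so δp = 14.9.
Q = p − z + r: δQ = √(δp² + δz² + δr²) = √(222 + 68.9 + 86.5) = 19.4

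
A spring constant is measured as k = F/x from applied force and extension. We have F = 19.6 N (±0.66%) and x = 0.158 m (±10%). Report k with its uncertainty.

k is a product of powers, so relative uncertainties combine in quadrature:
  (1·δF/F)² = (1×0.00660)² = 4.36e-05;  (-1·δx/x)² = (-1×0.100)² = 0.0100
δk/k = √(0.0100) = 0.100
k = 124 N/m, so δk = 0.100 × 124 = 12.4 N/m.

124 ± 12.4 N/m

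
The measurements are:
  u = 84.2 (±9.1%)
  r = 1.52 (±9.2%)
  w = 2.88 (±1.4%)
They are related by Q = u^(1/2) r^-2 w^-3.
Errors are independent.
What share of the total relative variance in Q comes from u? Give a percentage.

5.49%

(δQ/Q)² = (½·δu/u)² + (-2·δr/r)² + (-3·δw/w)²
  u term: (0.5×0.0910)² = 0.00207
  r term: (-2×0.0920)² = 0.0339
  w term: (-3×0.0140)² = 0.00176
Total = 0.0377. Share from u = 0.00207/0.0377 = 0.0549.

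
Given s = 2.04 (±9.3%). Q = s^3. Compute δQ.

2.37

Q ∝ s^3, so δQ/Q = |3| · δs/s = 3 × 0.0930 = 0.279.
Q = 8.49, so δQ = 0.279 × 8.49 = 2.37.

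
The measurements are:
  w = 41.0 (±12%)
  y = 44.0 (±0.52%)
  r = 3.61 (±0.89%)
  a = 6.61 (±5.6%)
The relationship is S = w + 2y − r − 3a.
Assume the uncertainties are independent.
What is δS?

5.06

Each term contributes (cᵢ δxᵢ)² to (δS)²:
  (δw)² = 24.2;  (2·δy)² = 0.209;  (δr)² = 0.00103;  (3·δa)² = 1.23
δS = √(25.6) = 5.06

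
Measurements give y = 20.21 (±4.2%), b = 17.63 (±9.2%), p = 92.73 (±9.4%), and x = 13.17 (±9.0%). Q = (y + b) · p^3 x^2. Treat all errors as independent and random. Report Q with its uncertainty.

Let u = y + b = 37.84. δu = √(δy² + δb²) = √(0.720 + 2.63) = 1.83, so δu/u = 0.0484.
Q is then a monomial in u, p, x:
δQ/Q = √((δu/u)² + (3·δp/p)² + (2·δx/x)²) = √(0.00234 + 0.0795 + 0.0324) = 0.338
Q = 5.233e+09, so δQ = 0.338 × 5.233e+09 = 1.77e+09.

(5.233 ± 1.77) × 10^9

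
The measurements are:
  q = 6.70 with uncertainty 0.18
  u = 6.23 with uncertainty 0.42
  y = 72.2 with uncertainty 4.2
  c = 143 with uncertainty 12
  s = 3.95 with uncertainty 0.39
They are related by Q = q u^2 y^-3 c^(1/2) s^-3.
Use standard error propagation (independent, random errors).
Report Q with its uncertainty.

Each factor contributes (exponent × relative error)² to (δQ/Q)²:
  (1·δq/q)² = (1×0.0269)² = 0.000722;  (2·δu/u)² = (2×0.0674)² = 0.0182;  (-3·δy/y)² = (-3×0.0582)² = 0.0305;  (½·δc/c)² = (0.5×0.0839)² = 0.00176;  (-3·δs/s)² = (-3×0.0987)² = 0.0877
δQ/Q = √(0.139) = 0.373
Q = 0.000134, so δQ = 0.373 × 0.000134 = 5e-05.

(1.34 ± 0.500) × 10^-4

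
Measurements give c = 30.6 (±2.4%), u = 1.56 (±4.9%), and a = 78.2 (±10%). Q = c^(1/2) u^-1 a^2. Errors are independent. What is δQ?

4470

Q is a product of powers, so relative uncertainties combine in quadrature:
  (½·δc/c)² = (0.5×0.0240)² = 0.000144;  (-1·δu/u)² = (-1×0.0490)² = 0.00240;  (2·δa/a)² = (2×0.100)² = 0.0400
δQ/Q = √(0.0425) = 0.206
Q = 21700, so δQ = 0.206 × 21700 = 4470.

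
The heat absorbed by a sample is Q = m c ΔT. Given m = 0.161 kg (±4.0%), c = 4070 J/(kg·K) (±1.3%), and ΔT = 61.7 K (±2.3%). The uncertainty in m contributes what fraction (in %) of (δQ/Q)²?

(δQ/Q)² = (1·δm/m)² + (1·δc/c)² + (1·δΔT/ΔT)²
  m term: (1×0.0400)² = 0.00160
  c term: (1×0.0130)² = 0.000169
  ΔT term: (1×0.0230)² = 0.000529
Total = 0.00230. Share from m = 0.00160/0.00230 = 0.696.

69.6%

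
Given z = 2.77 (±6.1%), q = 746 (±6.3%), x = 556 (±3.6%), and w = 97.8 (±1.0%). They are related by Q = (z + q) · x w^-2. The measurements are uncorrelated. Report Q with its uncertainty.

43.5 ± 3.27

Let u = z + q = 749. δu = √(δz² + δq²) = √(0.0286 + 2210) = 47.0, so δu/u = 0.0628.
Q is then a monomial in u, x, w:
δQ/Q = √((δu/u)² + (1·δx/x)² + (-2·δw/w)²) = √(0.00394 + 0.00130 + 0.000400) = 0.0751
Q = 43.5, so δQ = 0.0751 × 43.5 = 3.27.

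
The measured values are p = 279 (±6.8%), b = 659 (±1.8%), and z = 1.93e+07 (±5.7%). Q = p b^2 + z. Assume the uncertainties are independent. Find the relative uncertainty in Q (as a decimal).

Let w = p·b^2 = 1.21e+08. δw/w = √((1·δp/p)² + (2·δb/b)²) = √(0.00462 + 0.00130) = 0.0769, so δw = 9.32e+06.
Q = w + z: δQ = √(δw² + δz²) = √(8.69e+13 + 1.21e+12) = 9.39e+06
Q = 1.4e+08, so δQ/Q = 9.39e+06/1.4e+08 = 0.0668.

0.0668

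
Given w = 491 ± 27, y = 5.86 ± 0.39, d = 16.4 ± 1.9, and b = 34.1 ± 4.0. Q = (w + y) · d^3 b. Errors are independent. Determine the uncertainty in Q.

2.77e+07

Let u = w + y = 497. δu = √(δw² + δy²) = √(729 + 0.152) = 27.0, so δu/u = 0.0543.
Q is then a monomial in u, d, b:
δQ/Q = √((δu/u)² + (3·δd/d)² + (1·δb/b)²) = √(0.00295 + 0.121 + 0.0138) = 0.371
Q = 7.47e+07, so δQ = 0.371 × 7.47e+07 = 2.77e+07.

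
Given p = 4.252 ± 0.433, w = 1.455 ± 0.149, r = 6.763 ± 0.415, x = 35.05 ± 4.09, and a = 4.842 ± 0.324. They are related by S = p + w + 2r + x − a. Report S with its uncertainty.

S is a linear combination, so absolute uncertainties add in quadrature:
  (δp)² = 0.187;  (δw)² = 0.0222;  (2·δr)² = 0.689;  (δx)² = 16.7;  (δa)² = 0.105
δS = √(17.7) = 4.21
S = 49.44.

49.44 ± 4.21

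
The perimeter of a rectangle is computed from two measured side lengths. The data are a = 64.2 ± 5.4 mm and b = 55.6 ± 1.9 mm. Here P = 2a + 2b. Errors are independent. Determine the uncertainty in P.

Absolute uncertainties add in quadrature for a linear combination:
  (2·δa)² = 117;  (2·δb)² = 14.4
δP = √(131) = 11.4 mm

11.4 mm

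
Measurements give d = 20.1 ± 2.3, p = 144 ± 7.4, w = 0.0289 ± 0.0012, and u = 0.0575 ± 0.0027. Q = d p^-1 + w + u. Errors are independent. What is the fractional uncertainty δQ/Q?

Let h = d·p^-1 = 0.140. δh/h = √((1·δd/d)² + (-1·δp/p)²) = √(0.0131 + 0.00264) = 0.125, so δh = 0.0175.
Q = h + w + u: δQ = √(δh² + δw² + δu²) = √(0.000307 + 1.44e-06 + 7.29e-06) = 0.0178
Q = 0.226, so δQ/Q = 0.0178/0.226 = 0.0786.

0.0786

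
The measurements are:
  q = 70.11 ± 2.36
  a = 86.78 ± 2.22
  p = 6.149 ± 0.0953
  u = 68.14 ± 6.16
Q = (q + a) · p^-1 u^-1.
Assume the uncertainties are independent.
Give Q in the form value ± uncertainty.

0.3744 ± 0.0352

Let w = q + a = 156.9. δw = √(δq² + δa²) = √(5.57 + 4.93) = 3.24, so δw/w = 0.0207.
Q is then a monomial in w, p, u:
δQ/Q = √((δw/w)² + (-1·δp/p)² + (-1·δu/u)²) = √(0.000426 + 0.000240 + 0.00817) = 0.0940
Q = 0.3744, so δQ = 0.0940 × 0.3744 = 0.0352.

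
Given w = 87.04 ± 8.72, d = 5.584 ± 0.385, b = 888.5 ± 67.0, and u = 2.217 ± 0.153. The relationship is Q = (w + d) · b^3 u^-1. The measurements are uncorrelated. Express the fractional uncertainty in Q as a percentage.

25.5%

Let h = w + d = 92.62. δh = √(δw² + δd²) = √(76.0 + 0.148) = 8.73, so δh/h = 0.0942.
Q is then a monomial in h, b, u:
δQ/Q = √((δh/h)² + (3·δb/b)² + (-1·δu/u)²) = √(0.00888 + 0.0512 + 0.00476) = 0.255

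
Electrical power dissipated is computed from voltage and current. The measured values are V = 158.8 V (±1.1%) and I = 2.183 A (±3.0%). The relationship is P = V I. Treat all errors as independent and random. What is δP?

11.1 W

Relative error in a monomial: (δP/P)² = Σ (nᵢ · δxᵢ/xᵢ)².
  (1·δV/V)² = (1×0.0110)² = 0.000121;  (1·δI/I)² = (1×0.0300)² = 0.000900
δP/P = √(0.00102) = 0.0320
P = 346.7 W, so δP = 0.0320 × 346.7 = 11.1 W.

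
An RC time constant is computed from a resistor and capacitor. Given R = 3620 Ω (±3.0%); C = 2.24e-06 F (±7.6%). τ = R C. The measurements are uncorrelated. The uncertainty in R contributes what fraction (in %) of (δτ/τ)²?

(δτ/τ)² = (1·δR/R)² + (1·δC/C)²
  R term: (1×0.0300)² = 0.000900
  C term: (1×0.0760)² = 0.00578
Total = 0.00668. Share from R = 0.000900/0.00668 = 0.135.

13.5%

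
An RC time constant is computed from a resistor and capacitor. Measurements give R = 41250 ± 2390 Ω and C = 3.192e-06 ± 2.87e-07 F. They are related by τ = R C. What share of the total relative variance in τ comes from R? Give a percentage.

(δτ/τ)² = (1·δR/R)² + (1·δC/C)²
  R term: (1×0.0579)² = 0.00336
  C term: (1×0.0899)² = 0.00808
Total = 0.0114. Share from R = 0.00336/0.0114 = 0.293.

29.3%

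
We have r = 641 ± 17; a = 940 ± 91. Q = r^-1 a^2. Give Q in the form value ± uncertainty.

For a monomial Q ∝ r^-1, a^2, fractional errors add in quadrature:
  (-1·δr/r)² = (-1×0.0265)² = 0.000703;  (2·δa/a)² = (2×0.0968)² = 0.0375
δQ/Q = √(0.0382) = 0.195
Q = 1380, so δQ = 0.195 × 1380 = 269.

1380 ± 269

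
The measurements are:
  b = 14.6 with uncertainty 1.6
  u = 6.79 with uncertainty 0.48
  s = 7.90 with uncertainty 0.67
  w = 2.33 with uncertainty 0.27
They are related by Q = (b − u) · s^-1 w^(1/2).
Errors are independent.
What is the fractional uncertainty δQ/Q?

Let h = b − u = 7.81. δh = √(δb² + δu²) = √(2.56 + 0.230) = 1.67, so δh/h = 0.214.
Q is then a monomial in h, s, w:
δQ/Q = √((δh/h)² + (-1·δs/s)² + (½·δw/w)²) = √(0.0457 + 0.00719 + 0.00336) = 0.237

0.237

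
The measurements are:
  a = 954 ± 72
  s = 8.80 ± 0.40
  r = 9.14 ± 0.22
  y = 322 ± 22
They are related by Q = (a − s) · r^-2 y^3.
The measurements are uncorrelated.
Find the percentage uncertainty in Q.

Let u = a − s = 945. δu = √(δa² + δs²) = √(5180 + 0.160) = 72.0, so δu/u = 0.0762.
Q is then a monomial in u, r, y:
δQ/Q = √((δu/u)² + (-2·δr/r)² + (3·δy/y)²) = √(0.00580 + 0.00232 + 0.0420) = 0.224

22.4%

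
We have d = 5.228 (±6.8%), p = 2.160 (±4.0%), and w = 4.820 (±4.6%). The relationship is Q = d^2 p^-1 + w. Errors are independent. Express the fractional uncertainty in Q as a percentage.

10.3%

Let h = d^2·p^-1 = 12.65. δh/h = √((2·δd/d)² + (-1·δp/p)²) = √(0.0185 + 0.00160) = 0.142, so δh = 1.79.
Q = h + w: δQ = √(δh² + δw²) = √(3.22 + 0.0492) = 1.81
Q = 17.47, so δQ/Q = 1.81/17.47 = 0.103.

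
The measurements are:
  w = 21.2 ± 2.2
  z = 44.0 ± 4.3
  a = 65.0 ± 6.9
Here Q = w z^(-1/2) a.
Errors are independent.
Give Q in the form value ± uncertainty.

Q is a product of powers, so relative uncertainties combine in quadrature:
  (1·δw/w)² = (1×0.104)² = 0.0108;  (−½·δz/z)² = (-0.5×0.0977)² = 0.00239;  (1·δa/a)² = (1×0.106)² = 0.0113
δQ/Q = √(0.0244) = 0.156
Q = 208, so δQ = 0.156 × 208 = 32.5.

208 ± 32.5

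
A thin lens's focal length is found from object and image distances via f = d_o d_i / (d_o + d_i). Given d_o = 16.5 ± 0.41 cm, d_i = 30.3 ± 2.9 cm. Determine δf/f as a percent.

3.74%

∂f/∂d_o = (d_i/(d_o+d_i))² = 0.419;  ∂f/∂d_i = (d_o/(d_o+d_i))² = 0.124
δf = √((∂f/∂d_o · δd_o)² + (∂f/∂d_i · δd_i)²) = √(0.0295 + 0.130) = 0.399 cm
f = 10.7 cm, so δf/f = 0.399/10.7 = 0.0374.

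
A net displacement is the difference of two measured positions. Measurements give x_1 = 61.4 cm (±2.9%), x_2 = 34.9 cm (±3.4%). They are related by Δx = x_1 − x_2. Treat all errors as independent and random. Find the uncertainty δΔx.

2.14 cm

Each term contributes (cᵢ δxᵢ)² to (δΔx)²:
  (δx_1)² = 3.17;  (δx_2)² = 1.41
δΔx = √(4.58) = 2.14 cm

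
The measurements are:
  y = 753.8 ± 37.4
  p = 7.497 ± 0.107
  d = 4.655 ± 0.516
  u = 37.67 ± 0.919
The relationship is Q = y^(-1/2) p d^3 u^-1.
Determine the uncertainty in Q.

Q is a product of powers, so relative uncertainties combine in quadrature:
  (−½·δy/y)² = (-0.5×0.0496)² = 0.000615;  (1·δp/p)² = (1×0.0143)² = 0.000204;  (3·δd/d)² = (3×0.111)² = 0.111;  (-1·δu/u)² = (-1×0.0244)² = 0.000595
δQ/Q = √(0.112) = 0.335
Q = 0.7312, so δQ = 0.335 × 0.7312 = 0.245.

0.245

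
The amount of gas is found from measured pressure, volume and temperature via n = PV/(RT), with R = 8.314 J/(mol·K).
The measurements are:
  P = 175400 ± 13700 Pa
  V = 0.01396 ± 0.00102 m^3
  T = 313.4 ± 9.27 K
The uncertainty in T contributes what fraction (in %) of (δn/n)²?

7.10%

(δn/n)² = (1·δP/P)² + (1·δV/V)² + (-1·δT/T)²
  P term: (1×0.0781)² = 0.00610
  V term: (1×0.0731)² = 0.00534
  T term: (-1×0.0296)² = 0.000875
Total = 0.0123. Share from T = 0.000875/0.0123 = 0.0710.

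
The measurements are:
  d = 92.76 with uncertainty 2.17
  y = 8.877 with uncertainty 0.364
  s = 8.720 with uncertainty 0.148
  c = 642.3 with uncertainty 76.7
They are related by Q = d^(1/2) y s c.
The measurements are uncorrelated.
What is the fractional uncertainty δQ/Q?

For a monomial Q ∝ d^(1/2), y, s, c, fractional errors add in quadrature:
  (½·δd/d)² = (0.5×0.0234)² = 0.000137;  (1·δy/y)² = (1×0.0410)² = 0.00168;  (1·δs/s)² = (1×0.0170)² = 0.000288;  (1·δc/c)² = (1×0.119)² = 0.0143
δQ/Q = √(0.0164) = 0.128

0.128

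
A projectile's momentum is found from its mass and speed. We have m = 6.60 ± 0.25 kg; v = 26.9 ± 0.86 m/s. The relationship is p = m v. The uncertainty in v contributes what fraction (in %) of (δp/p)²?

41.6%

(δp/p)² = (1·δm/m)² + (1·δv/v)²
  m term: (1×0.0379)² = 0.00143
  v term: (1×0.0320)² = 0.00102
Total = 0.00246. Share from v = 0.00102/0.00246 = 0.416.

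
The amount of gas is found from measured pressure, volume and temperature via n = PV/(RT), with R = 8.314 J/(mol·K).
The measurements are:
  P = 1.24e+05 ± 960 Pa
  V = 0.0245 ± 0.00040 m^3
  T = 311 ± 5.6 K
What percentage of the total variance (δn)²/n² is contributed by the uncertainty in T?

(δn/n)² = (1·δP/P)² + (1·δV/V)² + (-1·δT/T)²
  P term: (1×0.00774)² = 5.99e-05
  V term: (1×0.0163)² = 0.000267
  T term: (-1×0.0180)² = 0.000324
Total = 0.000651. Share from T = 0.000324/0.000651 = 0.498.

49.8%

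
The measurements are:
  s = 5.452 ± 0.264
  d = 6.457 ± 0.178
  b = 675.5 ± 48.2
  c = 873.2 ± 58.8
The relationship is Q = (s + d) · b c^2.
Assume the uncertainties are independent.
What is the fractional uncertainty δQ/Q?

0.155

Let u = s + d = 11.91. δu = √(δs² + δd²) = √(0.0697 + 0.0317) = 0.318, so δu/u = 0.0267.
Q is then a monomial in u, b, c:
δQ/Q = √((δu/u)² + (1·δb/b)² + (2·δc/c)²) = √(0.000715 + 0.00509 + 0.0181) = 0.155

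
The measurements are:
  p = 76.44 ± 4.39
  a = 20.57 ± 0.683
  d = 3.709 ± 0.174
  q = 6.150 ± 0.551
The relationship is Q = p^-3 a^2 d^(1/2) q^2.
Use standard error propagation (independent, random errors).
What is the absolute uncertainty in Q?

For a monomial Q ∝ p^-3, a^2, d^(1/2), q^2, fractional errors add in quadrature:
  (-3·δp/p)² = (-3×0.0574)² = 0.0297;  (2·δa/a)² = (2×0.0332)² = 0.00441;  (½·δd/d)² = (0.5×0.0469)² = 0.000550;  (2·δq/q)² = (2×0.0896)² = 0.0321
δQ/Q = √(0.0668) = 0.258
Q = 0.06901, so δQ = 0.258 × 0.06901 = 0.0178.

0.0178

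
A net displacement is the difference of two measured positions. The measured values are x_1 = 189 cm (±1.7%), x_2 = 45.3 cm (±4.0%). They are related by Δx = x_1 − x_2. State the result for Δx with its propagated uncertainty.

Δx is a linear combination, so absolute uncertainties add in quadrature:
  (δx_1)² = 10.3;  (δx_2)² = 3.28
δΔx = √(13.6) = 3.69 cm
Δx = 144 cm.

144 ± 3.69 cm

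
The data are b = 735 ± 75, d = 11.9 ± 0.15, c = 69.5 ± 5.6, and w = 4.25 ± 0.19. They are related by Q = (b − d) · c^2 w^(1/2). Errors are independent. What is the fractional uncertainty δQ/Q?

Let u = b − d = 723. δu = √(δb² + δd²) = √(5620 + 0.0225) = 75.0, so δu/u = 0.104.
Q is then a monomial in u, c, w:
δQ/Q = √((δu/u)² + (2·δc/c)² + (½·δw/w)²) = √(0.0108 + 0.0260 + 0.000500) = 0.193

0.193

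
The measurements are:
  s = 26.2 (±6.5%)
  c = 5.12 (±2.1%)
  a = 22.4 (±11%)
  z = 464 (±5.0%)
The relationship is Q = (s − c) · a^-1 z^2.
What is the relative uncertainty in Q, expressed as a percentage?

16.9%

Let u = s − c = 21.1. δu = √(δs² + δc²) = √(2.90 + 0.0116) = 1.71, so δu/u = 0.0809.
Q is then a monomial in u, a, z:
δQ/Q = √((δu/u)² + (-1·δa/a)² + (2·δz/z)²) = √(0.00655 + 0.0121 + 0.0100) = 0.169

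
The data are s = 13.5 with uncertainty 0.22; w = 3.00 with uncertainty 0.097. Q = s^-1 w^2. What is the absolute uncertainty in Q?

0.0445

Products/powers → add relative errors in quadrature, weighted by exponent:
  (-1·δs/s)² = (-1×0.0163)² = 0.000266;  (2·δw/w)² = (2×0.0323)² = 0.00418
δQ/Q = √(0.00445) = 0.0667
Q = 0.667, so δQ = 0.0667 × 0.667 = 0.0445.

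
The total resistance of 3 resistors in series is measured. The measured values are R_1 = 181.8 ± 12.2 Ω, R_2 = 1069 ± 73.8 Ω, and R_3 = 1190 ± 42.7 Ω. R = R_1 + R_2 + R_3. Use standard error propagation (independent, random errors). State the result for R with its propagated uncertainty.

Absolute uncertainties add in quadrature for a linear combination:
  (δR_1)² = 149;  (δR_2)² = 5450;  (δR_3)² = 1820
δR = √(7420) = 86.1 Ω
R = 2441 Ω.

2441 ± 86.1 Ω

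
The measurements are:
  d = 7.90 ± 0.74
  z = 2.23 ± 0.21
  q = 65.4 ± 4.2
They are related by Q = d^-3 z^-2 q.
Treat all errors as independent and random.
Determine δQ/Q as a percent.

34.4%

Products/powers → add relative errors in quadrature, weighted by exponent:
  (-3·δd/d)² = (-3×0.0937)² = 0.0790;  (-2·δz/z)² = (-2×0.0942)² = 0.0355;  (1·δq/q)² = (1×0.0642)² = 0.00412
δQ/Q = √(0.119) = 0.344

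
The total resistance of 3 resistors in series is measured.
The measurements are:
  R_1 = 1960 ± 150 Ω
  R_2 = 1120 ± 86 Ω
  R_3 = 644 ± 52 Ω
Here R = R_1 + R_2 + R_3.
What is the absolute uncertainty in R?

For a sum/difference, combine absolute errors in quadrature:
  (δR_1)² = 22500;  (δR_2)² = 7400;  (δR_3)² = 2700
δR = √(32600) = 181 Ω

181 Ω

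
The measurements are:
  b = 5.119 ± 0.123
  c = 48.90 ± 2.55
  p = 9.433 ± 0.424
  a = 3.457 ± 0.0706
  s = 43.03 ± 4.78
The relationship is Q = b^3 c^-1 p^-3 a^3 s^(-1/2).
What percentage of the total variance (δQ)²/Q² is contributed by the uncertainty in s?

(δQ/Q)² = (3·δb/b)² + (-1·δc/c)² + (-3·δp/p)² + (3·δa/a)² + (−½·δs/s)²
  b term: (3×0.0240)² = 0.00520
  c term: (-1×0.0521)² = 0.00272
  p term: (-3×0.0449)² = 0.0182
  a term: (3×0.0204)² = 0.00375
  s term: (-0.5×0.111)² = 0.00308
Total = 0.0329. Share from s = 0.00308/0.0329 = 0.0937.

9.37%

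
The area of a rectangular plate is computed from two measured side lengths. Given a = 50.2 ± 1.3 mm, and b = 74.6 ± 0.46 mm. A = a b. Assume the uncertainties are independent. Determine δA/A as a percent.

A is a product of powers, so relative uncertainties combine in quadrature:
  (1·δa/a)² = (1×0.0259)² = 0.000671;  (1·δb/b)² = (1×0.00617)² = 3.8e-05
δA/A = √(0.000709) = 0.0266

2.66%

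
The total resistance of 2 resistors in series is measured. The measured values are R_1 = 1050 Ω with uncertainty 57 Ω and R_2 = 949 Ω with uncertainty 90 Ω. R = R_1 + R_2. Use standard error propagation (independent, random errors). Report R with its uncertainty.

2000 ± 107 Ω

Each term contributes (cᵢ δxᵢ)² to (δR)²:
  (δR_1)² = 3250;  (δR_2)² = 8100
δR = √(11300) = 107 Ω
R = 2000 Ω.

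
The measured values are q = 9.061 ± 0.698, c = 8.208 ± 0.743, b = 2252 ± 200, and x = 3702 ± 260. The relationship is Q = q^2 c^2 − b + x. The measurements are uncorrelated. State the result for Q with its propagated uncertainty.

Let p = q^2·c^2 = 5531. δp/p = √((2·δq/q)² + (2·δc/c)²) = √(0.0237 + 0.0328) = 0.238, so δp = 1310.
Q = p − b + x: δQ = √(δp² + δb² + δx²) = √(1.73e+06 + 40000 + 67600) = 1360
Q = 6981.

6981 ± 1360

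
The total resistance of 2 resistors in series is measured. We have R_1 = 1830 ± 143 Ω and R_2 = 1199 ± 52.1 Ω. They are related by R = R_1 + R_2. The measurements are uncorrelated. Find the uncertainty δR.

152 Ω

Sums and differences: (δR)² = Σ (cᵢ δxᵢ)².
  (δR_1)² = 20400;  (δR_2)² = 2710
δR = √(23200) = 152 Ω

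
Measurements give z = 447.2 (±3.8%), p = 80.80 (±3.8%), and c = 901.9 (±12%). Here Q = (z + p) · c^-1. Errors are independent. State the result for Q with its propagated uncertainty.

0.5854 ± 0.0728

Let u = z + p = 528.0. δu = √(δz² + δp²) = √(289 + 9.43) = 17.3, so δu/u = 0.0327.
Q is then a monomial in u, c:
δQ/Q = √((δu/u)² + (-1·δc/c)²) = √(0.00107 + 0.0144) = 0.124
Q = 0.5854, so δQ = 0.124 × 0.5854 = 0.0728.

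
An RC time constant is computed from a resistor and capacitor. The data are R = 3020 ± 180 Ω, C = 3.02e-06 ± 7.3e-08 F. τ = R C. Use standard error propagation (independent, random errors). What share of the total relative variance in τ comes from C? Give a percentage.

14.1%

(δτ/τ)² = (1·δR/R)² + (1·δC/C)²
  R term: (1×0.0596)² = 0.00355
  C term: (1×0.0242)² = 0.000584
Total = 0.00414. Share from C = 0.000584/0.00414 = 0.141.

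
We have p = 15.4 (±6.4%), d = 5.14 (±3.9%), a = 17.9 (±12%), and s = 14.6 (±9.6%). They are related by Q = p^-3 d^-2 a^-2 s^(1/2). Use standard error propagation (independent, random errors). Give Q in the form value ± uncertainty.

Products/powers → add relative errors in quadrature, weighted by exponent:
  (-3·δp/p)² = (-3×0.0640)² = 0.0369;  (-2·δd/d)² = (-2×0.0390)² = 0.00608;  (-2·δa/a)² = (-2×0.120)² = 0.0576;  (½·δs/s)² = (0.5×0.0960)² = 0.00230
δQ/Q = √(0.103) = 0.321
Q = 1.24e-07, so δQ = 0.321 × 1.24e-07 = 3.96e-08.

(1.24 ± 0.396) × 10^-7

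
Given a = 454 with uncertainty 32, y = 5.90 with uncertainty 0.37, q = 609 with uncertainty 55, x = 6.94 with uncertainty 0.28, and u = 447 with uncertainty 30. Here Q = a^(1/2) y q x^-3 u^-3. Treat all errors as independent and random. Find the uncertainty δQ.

Relative error in a monomial: (δQ/Q)² = Σ (nᵢ · δxᵢ/xᵢ)².
  (½·δa/a)² = (0.5×0.0705)² = 0.00124;  (1·δy/y)² = (1×0.0627)² = 0.00393;  (1·δq/q)² = (1×0.0903)² = 0.00816;  (-3·δx/x)² = (-3×0.0403)² = 0.0147;  (-3·δu/u)² = (-3×0.0671)² = 0.0405
δQ/Q = √(0.0685) = 0.262
Q = 2.56e-06, so δQ = 0.262 × 2.56e-06 = 6.71e-07.

6.71e-07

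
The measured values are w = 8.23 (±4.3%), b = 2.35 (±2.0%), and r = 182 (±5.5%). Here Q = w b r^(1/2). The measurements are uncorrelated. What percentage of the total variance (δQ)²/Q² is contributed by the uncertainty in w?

(δQ/Q)² = (1·δw/w)² + (1·δb/b)² + (½·δr/r)²
  w term: (1×0.0430)² = 0.00185
  b term: (1×0.0200)² = 0.000400
  r term: (0.5×0.0550)² = 0.000756
Total = 0.00301. Share from w = 0.00185/0.00301 = 0.615.

61.5%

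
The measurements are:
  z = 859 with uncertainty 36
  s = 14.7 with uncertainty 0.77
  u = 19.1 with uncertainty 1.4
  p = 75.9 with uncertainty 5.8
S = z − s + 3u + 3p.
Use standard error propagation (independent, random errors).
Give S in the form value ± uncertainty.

1130 ± 40.2

Each term contributes (cᵢ δxᵢ)² to (δS)²:
  (δz)² = 1300;  (δs)² = 0.593;  (3·δu)² = 17.6;  (3·δp)² = 303
δS = √(1620) = 40.2
S = 1130.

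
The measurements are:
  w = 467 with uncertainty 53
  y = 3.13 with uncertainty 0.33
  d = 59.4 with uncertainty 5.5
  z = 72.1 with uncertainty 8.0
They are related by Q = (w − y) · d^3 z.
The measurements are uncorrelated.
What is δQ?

Let u = w − y = 464. δu = √(δw² + δy²) = √(2810 + 0.109) = 53.0, so δu/u = 0.114.
Q is then a monomial in u, d, z:
δQ/Q = √((δu/u)² + (3·δd/d)² + (1·δz/z)²) = √(0.0131 + 0.0772 + 0.0123) = 0.320
Q = 7.01e+09, so δQ = 0.320 × 7.01e+09 = 2.24e+09.

2.24e+09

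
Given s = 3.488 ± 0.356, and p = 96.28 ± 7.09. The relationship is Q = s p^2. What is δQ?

Q is a product of powers, so relative uncertainties combine in quadrature:
  (1·δs/s)² = (1×0.102)² = 0.0104;  (2·δp/p)² = (2×0.0736)² = 0.0217
δQ/Q = √(0.0321) = 0.179
Q = 32330, so δQ = 0.179 × 32330 = 5790.

5790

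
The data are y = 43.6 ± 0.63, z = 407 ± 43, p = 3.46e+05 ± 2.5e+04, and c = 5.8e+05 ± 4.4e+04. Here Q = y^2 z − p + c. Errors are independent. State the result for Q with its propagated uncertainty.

Let w = y^2·z = 7.74e+05. δw/w = √((2·δy/y)² + (1·δz/z)²) = √(0.000835 + 0.0112) = 0.110, so δw = 84700.
Q = w − p + c: δQ = √(δw² + δp² + δc²) = √(7.18e+09 + 6.25e+08 + 1.94e+09) = 98700
Q = 1.01e+06.

(1.01 ± 0.0987) × 10^6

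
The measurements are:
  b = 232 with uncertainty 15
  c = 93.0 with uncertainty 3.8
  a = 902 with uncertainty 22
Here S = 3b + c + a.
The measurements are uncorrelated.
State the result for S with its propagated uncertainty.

S is a linear combination, so absolute uncertainties add in quadrature:
  (3·δb)² = 2020;  (δc)² = 14.4;  (δa)² = 484
δS = √(2520) = 50.2
S = 1690.

1690 ± 50.2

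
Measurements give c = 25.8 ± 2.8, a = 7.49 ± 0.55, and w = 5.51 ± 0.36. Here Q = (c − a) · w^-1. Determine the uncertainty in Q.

0.562

Let u = c − a = 18.3. δu = √(δc² + δa²) = √(7.84 + 0.303) = 2.85, so δu/u = 0.156.
Q is then a monomial in u, w:
δQ/Q = √((δu/u)² + (-1·δw/w)²) = √(0.0243 + 0.00427) = 0.169
Q = 3.32, so δQ = 0.169 × 3.32 = 0.562.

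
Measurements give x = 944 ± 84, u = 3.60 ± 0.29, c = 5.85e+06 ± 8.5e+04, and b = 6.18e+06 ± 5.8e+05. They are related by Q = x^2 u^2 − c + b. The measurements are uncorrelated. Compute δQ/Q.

Let p = x^2·u^2 = 1.15e+07. δp/p = √((2·δx/x)² + (2·δu/u)²) = √(0.0317 + 0.0260) = 0.240, so δp = 2.77e+06.
Q = p − c + b: δQ = √(δp² + δc² + δb²) = √(7.69e+12 + 7.22e+09 + 3.36e+11) = 2.83e+06
Q = 1.19e+07, so δQ/Q = 2.83e+06/1.19e+07 = 0.239.

0.239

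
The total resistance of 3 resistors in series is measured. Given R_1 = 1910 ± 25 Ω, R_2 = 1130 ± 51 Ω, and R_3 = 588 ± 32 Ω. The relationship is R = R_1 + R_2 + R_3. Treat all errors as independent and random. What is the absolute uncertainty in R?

R is a linear combination, so absolute uncertainties add in quadrature:
  (δR_1)² = 625;  (δR_2)² = 2600;  (δR_3)² = 1020
δR = √(4250) = 65.2 Ω

65.2 Ω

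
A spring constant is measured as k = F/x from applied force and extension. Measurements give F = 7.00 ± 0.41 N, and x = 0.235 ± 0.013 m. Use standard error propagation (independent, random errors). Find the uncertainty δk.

2.40 N/m

Products/powers → add relative errors in quadrature, weighted by exponent:
  (1·δF/F)² = (1×0.0586)² = 0.00343;  (-1·δx/x)² = (-1×0.0553)² = 0.00306
δk/k = √(0.00649) = 0.0806
k = 29.8 N/m, so δk = 0.0806 × 29.8 = 2.40 N/m.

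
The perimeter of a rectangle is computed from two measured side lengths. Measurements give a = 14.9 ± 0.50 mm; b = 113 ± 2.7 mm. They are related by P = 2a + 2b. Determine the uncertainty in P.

Absolute uncertainties add in quadrature for a linear combination:
  (2·δa)² = 1.00;  (2·δb)² = 29.2
δP = √(30.2) = 5.49 mm

5.49 mm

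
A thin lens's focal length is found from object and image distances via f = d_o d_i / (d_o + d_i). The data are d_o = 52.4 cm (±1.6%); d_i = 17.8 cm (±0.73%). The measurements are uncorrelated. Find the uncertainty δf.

0.0903 cm

∂f/∂d_o = (d_i/(d_o+d_i))² = 0.0643;  ∂f/∂d_i = (d_o/(d_o+d_i))² = 0.557
δf = √((∂f/∂d_o · δd_o)² + (∂f/∂d_i · δd_i)²) = √(0.00291 + 0.00524) = 0.0903 cm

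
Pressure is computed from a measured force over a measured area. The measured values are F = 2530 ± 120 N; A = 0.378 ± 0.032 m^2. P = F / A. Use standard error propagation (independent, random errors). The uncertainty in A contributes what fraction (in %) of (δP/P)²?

76.1%

(δP/P)² = (1·δF/F)² + (-1·δA/A)²
  F term: (1×0.0474)² = 0.00225
  A term: (-1×0.0847)² = 0.00717
Total = 0.00942. Share from A = 0.00717/0.00942 = 0.761.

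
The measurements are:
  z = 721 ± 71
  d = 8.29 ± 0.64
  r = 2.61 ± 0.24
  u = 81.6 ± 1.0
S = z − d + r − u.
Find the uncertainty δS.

Sums and differences: (δS)² = Σ (cᵢ δxᵢ)².
  (δz)² = 5040;  (δd)² = 0.410;  (δr)² = 0.0576;  (δu)² = 1.00
δS = √(5040) = 71.0

71.0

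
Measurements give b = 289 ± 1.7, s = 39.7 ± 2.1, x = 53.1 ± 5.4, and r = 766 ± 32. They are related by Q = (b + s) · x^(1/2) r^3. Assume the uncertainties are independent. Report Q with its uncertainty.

Let u = b + s = 329. δu = √(δb² + δs²) = √(2.89 + 4.41) = 2.70, so δu/u = 0.00822.
Q is then a monomial in u, x, r:
δQ/Q = √((δu/u)² + (½·δx/x)² + (3·δr/r)²) = √(6.76e-05 + 0.00259 + 0.0157) = 0.135
Q = 1.08e+12, so δQ = 0.135 × 1.08e+12 = 1.46e+11.

(1.08 ± 0.146) × 10^12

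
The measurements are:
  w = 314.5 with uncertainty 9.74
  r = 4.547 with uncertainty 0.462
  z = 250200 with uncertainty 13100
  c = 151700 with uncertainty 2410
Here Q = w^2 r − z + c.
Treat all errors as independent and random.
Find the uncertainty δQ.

Let p = w^2·r = 449700. δp/p = √((2·δw/w)² + (1·δr/r)²) = √(0.00384 + 0.0103) = 0.119, so δp = 53500.
Q = p − z + c: δQ = √(δp² + δz² + δc²) = √(2.86e+09 + 1.72e+08 + 5.81e+06) = 55200

55200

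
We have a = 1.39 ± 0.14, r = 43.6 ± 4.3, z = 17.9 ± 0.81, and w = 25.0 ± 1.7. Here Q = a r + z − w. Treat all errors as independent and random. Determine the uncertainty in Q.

8.75

Let p = a·r = 60.6. δp/p = √((1·δa/a)² + (1·δr/r)²) = √(0.0101 + 0.00973) = 0.141, so δp = 8.54.
Q = p + z − w: δQ = √(δp² + δz² + δw²) = √(73.0 + 0.656 + 2.89) = 8.75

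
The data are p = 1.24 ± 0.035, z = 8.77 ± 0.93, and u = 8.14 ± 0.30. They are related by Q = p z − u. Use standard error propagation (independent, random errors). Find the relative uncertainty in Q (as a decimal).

Let w = p·z = 10.9. δw/w = √((1·δp/p)² + (1·δz/z)²) = √(0.000797 + 0.0112) = 0.110, so δw = 1.19.
Q = w − u: δQ = √(δw² + δu²) = √(1.42 + 0.0900) = 1.23
Q = 2.73, so δQ/Q = 1.23/2.73 = 0.450.

0.450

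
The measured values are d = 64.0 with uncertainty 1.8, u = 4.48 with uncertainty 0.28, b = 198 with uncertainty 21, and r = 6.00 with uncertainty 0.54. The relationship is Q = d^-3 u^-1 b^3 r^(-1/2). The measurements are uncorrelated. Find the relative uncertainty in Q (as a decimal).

Q is a product of powers, so relative uncertainties combine in quadrature:
  (-3·δd/d)² = (-3×0.0281)² = 0.00712;  (-1·δu/u)² = (-1×0.0625)² = 0.00391;  (3·δb/b)² = (3×0.106)² = 0.101;  (−½·δr/r)² = (-0.5×0.0900)² = 0.00203
δQ/Q = √(0.114) = 0.338

0.338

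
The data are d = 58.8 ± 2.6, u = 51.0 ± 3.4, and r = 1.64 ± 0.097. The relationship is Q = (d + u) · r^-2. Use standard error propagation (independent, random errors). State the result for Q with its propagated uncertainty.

40.8 ± 5.08

Let w = d + u = 110. δw = √(δd² + δu²) = √(6.76 + 11.6) = 4.28, so δw/w = 0.0390.
Q is then a monomial in w, r:
δQ/Q = √((δw/w)² + (-2·δr/r)²) = √(0.00152 + 0.0140) = 0.125
Q = 40.8, so δQ = 0.125 × 40.8 = 5.08.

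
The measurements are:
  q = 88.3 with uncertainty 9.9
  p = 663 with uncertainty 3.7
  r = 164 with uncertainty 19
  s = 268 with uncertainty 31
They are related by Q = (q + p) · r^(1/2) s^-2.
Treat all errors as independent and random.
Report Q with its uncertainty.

0.134 ± 0.0320

Let u = q + p = 751. δu = √(δq² + δp²) = √(98.0 + 13.7) = 10.6, so δu/u = 0.0141.
Q is then a monomial in u, r, s:
δQ/Q = √((δu/u)² + (½·δr/r)² + (-2·δs/s)²) = √(0.000198 + 0.00336 + 0.0535) = 0.239
Q = 0.134, so δQ = 0.239 × 0.134 = 0.0320.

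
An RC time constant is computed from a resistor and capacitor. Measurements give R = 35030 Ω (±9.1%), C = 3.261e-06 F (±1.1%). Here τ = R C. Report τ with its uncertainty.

0.1142 ± 0.0105 s

Relative error in a monomial: (δτ/τ)² = Σ (nᵢ · δxᵢ/xᵢ)².
  (1·δR/R)² = (1×0.0910)² = 0.00828;  (1·δC/C)² = (1×0.0110)² = 0.000121
δτ/τ = √(0.00840) = 0.0917
τ = 0.1142 s, so δτ = 0.0917 × 0.1142 = 0.0105 s.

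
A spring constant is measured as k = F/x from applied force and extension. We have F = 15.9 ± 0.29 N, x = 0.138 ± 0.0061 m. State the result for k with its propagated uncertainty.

115 ± 5.51 N/m

Each factor contributes (exponent × relative error)² to (δk/k)²:
  (1·δF/F)² = (1×0.0182)² = 0.000333;  (-1·δx/x)² = (-1×0.0442)² = 0.00195
δk/k = √(0.00229) = 0.0478
k = 115 N/m, so δk = 0.0478 × 115 = 5.51 N/m.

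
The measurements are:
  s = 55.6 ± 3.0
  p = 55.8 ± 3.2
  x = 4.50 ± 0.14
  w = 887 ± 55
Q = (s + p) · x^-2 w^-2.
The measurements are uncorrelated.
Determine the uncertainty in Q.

1.01e-06

Let u = s + p = 111. δu = √(δs² + δp²) = √(9.00 + 10.2) = 4.39, so δu/u = 0.0394.
Q is then a monomial in u, x, w:
δQ/Q = √((δu/u)² + (-2·δx/x)² + (-2·δw/w)²) = √(0.00155 + 0.00387 + 0.0154) = 0.144
Q = 6.99e-06, so δQ = 0.144 × 6.99e-06 = 1.01e-06.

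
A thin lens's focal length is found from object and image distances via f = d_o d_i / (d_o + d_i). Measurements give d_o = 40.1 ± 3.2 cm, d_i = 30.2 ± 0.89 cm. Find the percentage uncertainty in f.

∂f/∂d_o = (d_i/(d_o+d_i))² = 0.185;  ∂f/∂d_i = (d_o/(d_o+d_i))² = 0.325
δf = √((∂f/∂d_o · δd_o)² + (∂f/∂d_i · δd_i)²) = √(0.349 + 0.0839) = 0.658 cm
f = 17.2 cm, so δf/f = 0.658/17.2 = 0.0382.

3.82%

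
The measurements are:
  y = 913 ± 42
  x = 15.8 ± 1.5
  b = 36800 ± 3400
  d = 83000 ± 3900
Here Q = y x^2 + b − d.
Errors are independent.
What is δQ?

Let p = y·x^2 = 2.28e+05. δp/p = √((1·δy/y)² + (2·δx/x)²) = √(0.00212 + 0.0361) = 0.195, so δp = 44500.
Q = p + b − d: δQ = √(δp² + δb² + δd²) = √(1.98e+09 + 1.16e+07 + 1.52e+07) = 44800

44800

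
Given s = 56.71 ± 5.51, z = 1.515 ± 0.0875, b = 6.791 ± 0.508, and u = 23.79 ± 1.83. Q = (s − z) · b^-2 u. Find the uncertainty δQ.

Let w = s − z = 55.20. δw = √(δs² + δz²) = √(30.4 + 0.00766) = 5.51, so δw/w = 0.0998.
Q is then a monomial in w, b, u:
δQ/Q = √((δw/w)² + (-2·δb/b)² + (1·δu/u)²) = √(0.00997 + 0.0224 + 0.00592) = 0.196
Q = 28.47, so δQ = 0.196 × 28.47 = 5.57.

5.57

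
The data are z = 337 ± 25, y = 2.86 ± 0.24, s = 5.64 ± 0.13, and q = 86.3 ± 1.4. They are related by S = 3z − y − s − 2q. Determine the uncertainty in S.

75.1

Absolute uncertainties add in quadrature for a linear combination:
  (3·δz)² = 5620;  (δy)² = 0.0576;  (δs)² = 0.0169;  (2·δq)² = 7.84
δS = √(5630) = 75.1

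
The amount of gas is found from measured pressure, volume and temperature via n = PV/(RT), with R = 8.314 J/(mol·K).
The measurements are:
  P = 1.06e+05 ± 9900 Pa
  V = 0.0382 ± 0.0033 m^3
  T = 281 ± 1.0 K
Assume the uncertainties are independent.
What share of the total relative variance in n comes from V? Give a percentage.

(δn/n)² = (1·δP/P)² + (1·δV/V)² + (-1·δT/T)²
  P term: (1×0.0934)² = 0.00872
  V term: (1×0.0864)² = 0.00746
  T term: (-1×0.00356)² = 1.27e-05
Total = 0.0162. Share from V = 0.00746/0.0162 = 0.461.

46.1%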